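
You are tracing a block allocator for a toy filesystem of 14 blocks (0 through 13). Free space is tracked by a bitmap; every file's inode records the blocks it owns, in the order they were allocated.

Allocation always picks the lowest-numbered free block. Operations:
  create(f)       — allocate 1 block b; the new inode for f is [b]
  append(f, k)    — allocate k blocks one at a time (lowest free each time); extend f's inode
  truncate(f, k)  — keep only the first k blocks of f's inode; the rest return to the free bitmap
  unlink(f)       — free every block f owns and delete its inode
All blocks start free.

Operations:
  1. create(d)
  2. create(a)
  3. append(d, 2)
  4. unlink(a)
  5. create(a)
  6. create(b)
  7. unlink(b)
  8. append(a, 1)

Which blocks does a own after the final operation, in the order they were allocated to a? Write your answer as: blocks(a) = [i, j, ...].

blocks(a) = [1, 4]

[1] create(d) — d=0 (map F.............)
[2] create(a) — a=1 d=0 (map FF............)
[3] append(d, 2) — a=1 d=0,2,3 (map FFFF..........)
[4] unlink(a) — d=0,2,3 (map F.FF..........)
[5] create(a) — a=1 d=0,2,3 (map FFFF..........)
[6] create(b) — a=1 b=4 d=0,2,3 (map FFFFF.........)
[7] unlink(b) — a=1 d=0,2,3 (map FFFF..........)
[8] append(a, 1) — a=1,4 d=0,2,3 (map FFFFF.........)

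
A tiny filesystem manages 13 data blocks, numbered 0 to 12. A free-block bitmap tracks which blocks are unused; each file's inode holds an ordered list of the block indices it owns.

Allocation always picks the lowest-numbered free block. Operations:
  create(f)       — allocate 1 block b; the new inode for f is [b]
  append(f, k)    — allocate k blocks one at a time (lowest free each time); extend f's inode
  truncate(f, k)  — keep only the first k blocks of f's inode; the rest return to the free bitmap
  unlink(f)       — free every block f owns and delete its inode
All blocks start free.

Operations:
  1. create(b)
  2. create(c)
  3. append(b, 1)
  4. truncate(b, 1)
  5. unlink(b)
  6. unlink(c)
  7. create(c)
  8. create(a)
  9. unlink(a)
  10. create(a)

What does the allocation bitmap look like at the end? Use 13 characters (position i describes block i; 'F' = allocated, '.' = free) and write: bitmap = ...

  1. create(b)  ⇒  F............  {b→[0]}
  2. create(c)  ⇒  FF...........  {b→[0]; c→[1]}
  3. append(b, 1)  ⇒  FFF..........  {b→[0, 2]; c→[1]}
  4. truncate(b, 1)  ⇒  FF...........  {b→[0]; c→[1]}
  5. unlink(b)  ⇒  .F...........  {c→[1]}
  6. unlink(c)  ⇒  .............  {}
  7. create(c)  ⇒  F............  {c→[0]}
  8. create(a)  ⇒  FF...........  {a→[1]; c→[0]}
  9. unlink(a)  ⇒  F............  {c→[0]}
  10. create(a)  ⇒  FF...........  {a→[1]; c→[0]}

bitmap = FF...........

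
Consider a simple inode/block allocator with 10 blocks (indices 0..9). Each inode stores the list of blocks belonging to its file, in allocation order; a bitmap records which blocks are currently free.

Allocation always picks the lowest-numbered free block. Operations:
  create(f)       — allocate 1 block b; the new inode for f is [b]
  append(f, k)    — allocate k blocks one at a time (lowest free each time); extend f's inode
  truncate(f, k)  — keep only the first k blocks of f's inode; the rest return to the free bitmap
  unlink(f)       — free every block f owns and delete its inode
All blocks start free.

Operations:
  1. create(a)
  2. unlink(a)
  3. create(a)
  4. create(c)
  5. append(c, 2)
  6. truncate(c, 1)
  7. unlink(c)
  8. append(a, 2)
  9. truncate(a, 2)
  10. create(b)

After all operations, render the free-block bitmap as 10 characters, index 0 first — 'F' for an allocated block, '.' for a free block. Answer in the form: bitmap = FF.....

after create(a) → a:[0]  free=[F.........]
after unlink(a) →   free=[..........]
after create(a) → a:[0]  free=[F.........]
after create(c) → a:[0], c:[1]  free=[FF........]
after append(c, 2) → a:[0], c:[1, 2, 3]  free=[FFFF......]
after truncate(c, 1) → a:[0], c:[1]  free=[FF........]
after unlink(c) → a:[0]  free=[F.........]
after append(a, 2) → a:[0, 1, 2]  free=[FFF.......]
after truncate(a, 2) → a:[0, 1]  free=[FF........]
after create(b) → a:[0, 1], b:[2]  free=[FFF.......]

bitmap = FFF.......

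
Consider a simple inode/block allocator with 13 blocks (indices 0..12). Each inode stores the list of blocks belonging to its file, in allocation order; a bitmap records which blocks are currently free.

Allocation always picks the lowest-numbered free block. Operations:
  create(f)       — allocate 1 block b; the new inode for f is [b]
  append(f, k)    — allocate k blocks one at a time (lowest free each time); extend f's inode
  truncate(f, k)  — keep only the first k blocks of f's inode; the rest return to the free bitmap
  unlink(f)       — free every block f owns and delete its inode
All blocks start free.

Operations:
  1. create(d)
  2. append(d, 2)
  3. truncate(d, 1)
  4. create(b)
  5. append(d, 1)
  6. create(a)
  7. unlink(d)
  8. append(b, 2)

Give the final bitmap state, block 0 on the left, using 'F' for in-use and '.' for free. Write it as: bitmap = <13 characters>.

bitmap = FFFF.........

after create(d) → d:[0]  free=[F............]
after append(d, 2) → d:[0, 1, 2]  free=[FFF..........]
after truncate(d, 1) → d:[0]  free=[F............]
after create(b) → b:[1], d:[0]  free=[FF...........]
after append(d, 1) → b:[1], d:[0, 2]  free=[FFF..........]
after create(a) → a:[3], b:[1], d:[0, 2]  free=[FFFF.........]
after unlink(d) → a:[3], b:[1]  free=[.F.F.........]
after append(b, 2) → a:[3], b:[1, 0, 2]  free=[FFFF.........]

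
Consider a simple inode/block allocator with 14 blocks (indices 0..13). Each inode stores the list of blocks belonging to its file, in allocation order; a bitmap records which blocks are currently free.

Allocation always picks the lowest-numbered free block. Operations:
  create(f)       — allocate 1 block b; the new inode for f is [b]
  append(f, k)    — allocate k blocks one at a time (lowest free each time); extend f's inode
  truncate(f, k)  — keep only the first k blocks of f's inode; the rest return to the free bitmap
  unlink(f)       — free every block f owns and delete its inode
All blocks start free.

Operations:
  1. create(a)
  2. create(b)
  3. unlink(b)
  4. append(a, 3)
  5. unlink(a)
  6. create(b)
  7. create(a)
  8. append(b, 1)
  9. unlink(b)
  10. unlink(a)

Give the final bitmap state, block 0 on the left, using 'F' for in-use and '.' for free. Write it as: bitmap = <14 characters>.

bitmap = ..............

after create(a) → a:[0]  free=[F.............]
after create(b) → a:[0], b:[1]  free=[FF............]
after unlink(b) → a:[0]  free=[F.............]
after append(a, 3) → a:[0, 1, 2, 3]  free=[FFFF..........]
after unlink(a) →   free=[..............]
after create(b) → b:[0]  free=[F.............]
after create(a) → a:[1], b:[0]  free=[FF............]
after append(b, 1) → a:[1], b:[0, 2]  free=[FFF...........]
after unlink(b) → a:[1]  free=[.F............]
after unlink(a) →   free=[..............]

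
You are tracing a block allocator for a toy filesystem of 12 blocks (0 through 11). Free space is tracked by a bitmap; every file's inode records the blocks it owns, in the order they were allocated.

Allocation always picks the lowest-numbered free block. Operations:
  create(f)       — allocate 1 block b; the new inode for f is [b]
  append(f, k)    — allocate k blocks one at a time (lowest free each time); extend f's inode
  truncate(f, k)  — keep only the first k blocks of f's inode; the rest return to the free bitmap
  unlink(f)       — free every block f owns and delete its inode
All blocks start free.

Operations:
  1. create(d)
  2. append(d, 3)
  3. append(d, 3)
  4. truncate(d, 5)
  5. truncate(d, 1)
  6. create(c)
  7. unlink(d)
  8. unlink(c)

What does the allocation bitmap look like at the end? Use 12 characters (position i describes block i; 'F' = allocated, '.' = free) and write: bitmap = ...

after create(d) → d:[0]  free=[F...........]
after append(d, 3) → d:[0, 1, 2, 3]  free=[FFFF........]
after append(d, 3) → d:[0, 1, 2, 3, 4, 5, 6]  free=[FFFFFFF.....]
after truncate(d, 5) → d:[0, 1, 2, 3, 4]  free=[FFFFF.......]
after truncate(d, 1) → d:[0]  free=[F...........]
after create(c) → c:[1], d:[0]  free=[FF..........]
after unlink(d) → c:[1]  free=[.F..........]
after unlink(c) →   free=[............]

bitmap = ............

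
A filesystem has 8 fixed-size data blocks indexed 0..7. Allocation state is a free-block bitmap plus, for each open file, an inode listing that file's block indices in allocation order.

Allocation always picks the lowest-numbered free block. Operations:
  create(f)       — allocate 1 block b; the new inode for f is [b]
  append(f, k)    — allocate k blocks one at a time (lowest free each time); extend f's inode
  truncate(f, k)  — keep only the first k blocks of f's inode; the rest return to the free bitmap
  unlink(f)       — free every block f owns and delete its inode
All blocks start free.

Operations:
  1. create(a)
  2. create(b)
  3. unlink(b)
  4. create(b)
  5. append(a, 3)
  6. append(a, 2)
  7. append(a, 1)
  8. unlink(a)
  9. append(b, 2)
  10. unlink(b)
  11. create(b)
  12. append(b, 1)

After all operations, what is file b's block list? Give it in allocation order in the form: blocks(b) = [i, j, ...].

after create(a) → a:[0]  free=[F.......]
after create(b) → a:[0], b:[1]  free=[FF......]
after unlink(b) → a:[0]  free=[F.......]
after create(b) → a:[0], b:[1]  free=[FF......]
after append(a, 3) → a:[0, 2, 3, 4], b:[1]  free=[FFFFF...]
after append(a, 2) → a:[0, 2, 3, 4, 5, 6], b:[1]  free=[FFFFFFF.]
after append(a, 1) → a:[0, 2, 3, 4, 5, 6, 7], b:[1]  free=[FFFFFFFF]
after unlink(a) → b:[1]  free=[.F......]
after append(b, 2) → b:[1, 0, 2]  free=[FFF.....]
after unlink(b) →   free=[........]
after create(b) → b:[0]  free=[F.......]
after append(b, 1) → b:[0, 1]  free=[FF......]

blocks(b) = [0, 1]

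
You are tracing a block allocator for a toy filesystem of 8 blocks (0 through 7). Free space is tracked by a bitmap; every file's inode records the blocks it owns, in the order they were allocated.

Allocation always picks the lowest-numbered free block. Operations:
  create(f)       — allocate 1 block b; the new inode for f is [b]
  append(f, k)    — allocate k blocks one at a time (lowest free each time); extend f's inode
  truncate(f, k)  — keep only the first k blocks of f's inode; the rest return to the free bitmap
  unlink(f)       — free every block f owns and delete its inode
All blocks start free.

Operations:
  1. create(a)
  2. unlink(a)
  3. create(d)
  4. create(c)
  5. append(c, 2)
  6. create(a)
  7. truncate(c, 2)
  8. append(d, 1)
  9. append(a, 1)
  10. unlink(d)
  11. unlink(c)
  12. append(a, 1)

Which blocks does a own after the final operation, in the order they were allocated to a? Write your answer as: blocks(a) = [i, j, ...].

create(a): bitmap=F....... | a=[0]
unlink(a): bitmap=........ | 
create(d): bitmap=F....... | d=[0]
create(c): bitmap=FF...... | c=[1] d=[0]
append(c, 2): bitmap=FFFF.... | c=[1, 2, 3] d=[0]
create(a): bitmap=FFFFF... | a=[4] c=[1, 2, 3] d=[0]
truncate(c, 2): bitmap=FFF.F... | a=[4] c=[1, 2] d=[0]
append(d, 1): bitmap=FFFFF... | a=[4] c=[1, 2] d=[0, 3]
append(a, 1): bitmap=FFFFFF.. | a=[4, 5] c=[1, 2] d=[0, 3]
unlink(d): bitmap=.FF.FF.. | a=[4, 5] c=[1, 2]
unlink(c): bitmap=....FF.. | a=[4, 5]
append(a, 1): bitmap=F...FF.. | a=[4, 5, 0]

blocks(a) = [4, 5, 0]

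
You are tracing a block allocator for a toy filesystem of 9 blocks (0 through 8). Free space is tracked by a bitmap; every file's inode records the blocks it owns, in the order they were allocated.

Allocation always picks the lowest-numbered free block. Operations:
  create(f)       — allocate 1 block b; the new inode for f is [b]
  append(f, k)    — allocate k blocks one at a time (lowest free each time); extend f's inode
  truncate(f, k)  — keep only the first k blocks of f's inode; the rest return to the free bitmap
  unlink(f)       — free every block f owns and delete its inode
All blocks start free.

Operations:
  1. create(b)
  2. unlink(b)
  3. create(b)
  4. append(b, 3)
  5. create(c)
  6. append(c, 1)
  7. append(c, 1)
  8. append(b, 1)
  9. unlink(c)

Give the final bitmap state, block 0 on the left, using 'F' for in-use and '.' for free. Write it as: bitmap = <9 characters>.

create(b): bitmap=F........ | b=[0]
unlink(b): bitmap=......... | 
create(b): bitmap=F........ | b=[0]
append(b, 3): bitmap=FFFF..... | b=[0, 1, 2, 3]
create(c): bitmap=FFFFF.... | b=[0, 1, 2, 3] c=[4]
append(c, 1): bitmap=FFFFFF... | b=[0, 1, 2, 3] c=[4, 5]
append(c, 1): bitmap=FFFFFFF.. | b=[0, 1, 2, 3] c=[4, 5, 6]
append(b, 1): bitmap=FFFFFFFF. | b=[0, 1, 2, 3, 7] c=[4, 5, 6]
unlink(c): bitmap=FFFF...F. | b=[0, 1, 2, 3, 7]

bitmap = FFFF...F.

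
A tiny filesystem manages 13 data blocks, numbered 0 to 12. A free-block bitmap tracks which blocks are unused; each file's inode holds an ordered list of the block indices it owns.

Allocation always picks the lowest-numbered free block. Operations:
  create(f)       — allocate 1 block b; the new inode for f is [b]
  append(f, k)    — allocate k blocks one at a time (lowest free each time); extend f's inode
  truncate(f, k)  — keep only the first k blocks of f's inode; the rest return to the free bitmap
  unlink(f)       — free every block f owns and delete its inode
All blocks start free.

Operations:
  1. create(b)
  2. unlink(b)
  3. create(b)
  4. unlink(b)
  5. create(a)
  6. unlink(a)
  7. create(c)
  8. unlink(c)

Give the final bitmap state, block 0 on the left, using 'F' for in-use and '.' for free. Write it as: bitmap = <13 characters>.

bitmap = .............

create(b): bitmap=F............ | b=[0]
unlink(b): bitmap=............. | 
create(b): bitmap=F............ | b=[0]
unlink(b): bitmap=............. | 
create(a): bitmap=F............ | a=[0]
unlink(a): bitmap=............. | 
create(c): bitmap=F............ | c=[0]
unlink(c): bitmap=............. | 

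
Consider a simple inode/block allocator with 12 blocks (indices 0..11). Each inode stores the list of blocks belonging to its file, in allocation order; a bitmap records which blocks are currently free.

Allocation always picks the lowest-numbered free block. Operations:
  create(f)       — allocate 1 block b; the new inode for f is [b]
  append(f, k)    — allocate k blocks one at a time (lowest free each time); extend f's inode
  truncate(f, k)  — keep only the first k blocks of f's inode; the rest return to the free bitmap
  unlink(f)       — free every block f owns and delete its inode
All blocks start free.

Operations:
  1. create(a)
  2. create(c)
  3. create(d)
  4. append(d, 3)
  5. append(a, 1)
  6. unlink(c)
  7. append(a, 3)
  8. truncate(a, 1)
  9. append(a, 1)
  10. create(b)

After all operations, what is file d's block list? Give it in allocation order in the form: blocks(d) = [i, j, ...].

blocks(d) = [2, 3, 4, 5]

[1] create(a) — a=0 (map F...........)
[2] create(c) — a=0 c=1 (map FF..........)
[3] create(d) — a=0 c=1 d=2 (map FFF.........)
[4] append(d, 3) — a=0 c=1 d=2,3,4,5 (map FFFFFF......)
[5] append(a, 1) — a=0,6 c=1 d=2,3,4,5 (map FFFFFFF.....)
[6] unlink(c) — a=0,6 d=2,3,4,5 (map F.FFFFF.....)
[7] append(a, 3) — a=0,6,1,7,8 d=2,3,4,5 (map FFFFFFFFF...)
[8] truncate(a, 1) — a=0 d=2,3,4,5 (map F.FFFF......)
[9] append(a, 1) — a=0,1 d=2,3,4,5 (map FFFFFF......)
[10] create(b) — a=0,1 b=6 d=2,3,4,5 (map FFFFFFF.....)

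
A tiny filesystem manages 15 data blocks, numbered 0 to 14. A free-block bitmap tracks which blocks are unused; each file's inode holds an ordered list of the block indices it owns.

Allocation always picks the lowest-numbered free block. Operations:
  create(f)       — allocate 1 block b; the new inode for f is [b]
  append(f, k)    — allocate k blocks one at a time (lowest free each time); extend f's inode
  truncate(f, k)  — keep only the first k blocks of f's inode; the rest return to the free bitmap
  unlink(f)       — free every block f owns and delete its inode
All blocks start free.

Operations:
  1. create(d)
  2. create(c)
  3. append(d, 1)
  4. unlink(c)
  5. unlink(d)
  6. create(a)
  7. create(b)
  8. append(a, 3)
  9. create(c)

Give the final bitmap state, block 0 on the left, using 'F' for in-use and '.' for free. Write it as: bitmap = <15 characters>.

after create(d) → d:[0]  free=[F..............]
after create(c) → c:[1], d:[0]  free=[FF.............]
after append(d, 1) → c:[1], d:[0, 2]  free=[FFF............]
after unlink(c) → d:[0, 2]  free=[F.F............]
after unlink(d) →   free=[...............]
after create(a) → a:[0]  free=[F..............]
after create(b) → a:[0], b:[1]  free=[FF.............]
after append(a, 3) → a:[0, 2, 3, 4], b:[1]  free=[FFFFF..........]
after create(c) → a:[0, 2, 3, 4], b:[1], c:[5]  free=[FFFFFF.........]

bitmap = FFFFFF.........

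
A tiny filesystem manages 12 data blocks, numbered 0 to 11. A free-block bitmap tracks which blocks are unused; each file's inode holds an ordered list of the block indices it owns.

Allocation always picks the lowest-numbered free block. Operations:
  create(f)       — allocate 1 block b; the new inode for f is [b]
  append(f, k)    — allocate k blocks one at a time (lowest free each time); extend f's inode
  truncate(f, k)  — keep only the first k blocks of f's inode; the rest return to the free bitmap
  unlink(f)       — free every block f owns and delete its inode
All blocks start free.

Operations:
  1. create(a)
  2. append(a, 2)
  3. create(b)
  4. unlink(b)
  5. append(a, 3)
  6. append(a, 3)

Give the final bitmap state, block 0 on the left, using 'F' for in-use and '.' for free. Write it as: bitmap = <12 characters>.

bitmap = FFFFFFFFF...

after create(a) → a:[0]  free=[F...........]
after append(a, 2) → a:[0, 1, 2]  free=[FFF.........]
after create(b) → a:[0, 1, 2], b:[3]  free=[FFFF........]
after unlink(b) → a:[0, 1, 2]  free=[FFF.........]
after append(a, 3) → a:[0, 1, 2, 3, 4, 5]  free=[FFFFFF......]
after append(a, 3) → a:[0, 1, 2, 3, 4, 5, 6, 7, 8]  free=[FFFFFFFFF...]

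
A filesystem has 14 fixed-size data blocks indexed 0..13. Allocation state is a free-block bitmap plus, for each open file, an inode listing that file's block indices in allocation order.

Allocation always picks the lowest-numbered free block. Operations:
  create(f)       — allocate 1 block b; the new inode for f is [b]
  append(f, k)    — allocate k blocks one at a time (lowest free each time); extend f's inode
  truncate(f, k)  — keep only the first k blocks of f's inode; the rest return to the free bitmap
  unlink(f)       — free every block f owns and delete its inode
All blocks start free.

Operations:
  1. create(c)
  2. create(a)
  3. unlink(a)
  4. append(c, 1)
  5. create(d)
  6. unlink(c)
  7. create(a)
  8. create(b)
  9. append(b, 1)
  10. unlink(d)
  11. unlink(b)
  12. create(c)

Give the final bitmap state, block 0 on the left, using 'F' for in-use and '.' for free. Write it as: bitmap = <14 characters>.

[1] create(c) — c=0 (map F.............)
[2] create(a) — a=1 c=0 (map FF............)
[3] unlink(a) — c=0 (map F.............)
[4] append(c, 1) — c=0,1 (map FF............)
[5] create(d) — c=0,1 d=2 (map FFF...........)
[6] unlink(c) — d=2 (map ..F...........)
[7] create(a) — a=0 d=2 (map F.F...........)
[8] create(b) — a=0 b=1 d=2 (map FFF...........)
[9] append(b, 1) — a=0 b=1,3 d=2 (map FFFF..........)
[10] unlink(d) — a=0 b=1,3 (map FF.F..........)
[11] unlink(b) — a=0 (map F.............)
[12] create(c) — a=0 c=1 (map FF............)

bitmap = FF............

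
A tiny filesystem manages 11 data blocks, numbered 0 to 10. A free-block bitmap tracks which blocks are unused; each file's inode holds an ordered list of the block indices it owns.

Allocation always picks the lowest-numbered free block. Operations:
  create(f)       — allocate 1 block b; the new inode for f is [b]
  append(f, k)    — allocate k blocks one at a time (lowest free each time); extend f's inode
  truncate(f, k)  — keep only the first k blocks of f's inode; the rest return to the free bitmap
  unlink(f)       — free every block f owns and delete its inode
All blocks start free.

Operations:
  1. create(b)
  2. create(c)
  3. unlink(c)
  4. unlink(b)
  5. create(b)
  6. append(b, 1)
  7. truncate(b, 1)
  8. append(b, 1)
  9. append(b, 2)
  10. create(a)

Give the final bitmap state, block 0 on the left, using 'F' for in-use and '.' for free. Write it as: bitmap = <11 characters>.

[1] create(b) — b=0 (map F..........)
[2] create(c) — b=0 c=1 (map FF.........)
[3] unlink(c) — b=0 (map F..........)
[4] unlink(b) —  (map ...........)
[5] create(b) — b=0 (map F..........)
[6] append(b, 1) — b=0,1 (map FF.........)
[7] truncate(b, 1) — b=0 (map F..........)
[8] append(b, 1) — b=0,1 (map FF.........)
[9] append(b, 2) — b=0,1,2,3 (map FFFF.......)
[10] create(a) — a=4 b=0,1,2,3 (map FFFFF......)

bitmap = FFFFF......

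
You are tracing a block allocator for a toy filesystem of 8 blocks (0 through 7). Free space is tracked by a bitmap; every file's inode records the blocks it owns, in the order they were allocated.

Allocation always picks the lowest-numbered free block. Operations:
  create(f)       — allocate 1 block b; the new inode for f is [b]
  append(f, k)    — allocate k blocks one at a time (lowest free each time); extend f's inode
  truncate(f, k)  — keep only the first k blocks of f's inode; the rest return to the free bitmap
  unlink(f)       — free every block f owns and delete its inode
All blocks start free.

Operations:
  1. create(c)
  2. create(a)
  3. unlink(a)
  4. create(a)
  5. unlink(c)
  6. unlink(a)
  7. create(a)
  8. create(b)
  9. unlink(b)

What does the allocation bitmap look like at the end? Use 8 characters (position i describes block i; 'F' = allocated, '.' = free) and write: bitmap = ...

bitmap = F.......

create(c): bitmap=F....... | c=[0]
create(a): bitmap=FF...... | a=[1] c=[0]
unlink(a): bitmap=F....... | c=[0]
create(a): bitmap=FF...... | a=[1] c=[0]
unlink(c): bitmap=.F...... | a=[1]
unlink(a): bitmap=........ | 
create(a): bitmap=F....... | a=[0]
create(b): bitmap=FF...... | a=[0] b=[1]
unlink(b): bitmap=F....... | a=[0]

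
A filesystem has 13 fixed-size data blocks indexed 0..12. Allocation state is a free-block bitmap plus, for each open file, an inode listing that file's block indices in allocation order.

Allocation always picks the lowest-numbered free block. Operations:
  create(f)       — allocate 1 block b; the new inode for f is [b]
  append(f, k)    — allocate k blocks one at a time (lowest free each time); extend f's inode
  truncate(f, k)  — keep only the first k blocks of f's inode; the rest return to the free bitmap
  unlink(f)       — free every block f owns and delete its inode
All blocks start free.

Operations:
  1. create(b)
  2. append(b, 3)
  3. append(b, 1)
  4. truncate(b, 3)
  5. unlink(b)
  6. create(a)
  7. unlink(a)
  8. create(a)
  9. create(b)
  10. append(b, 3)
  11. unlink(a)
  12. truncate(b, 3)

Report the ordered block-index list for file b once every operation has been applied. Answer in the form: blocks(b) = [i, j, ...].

blocks(b) = [1, 2, 3]

after create(b) → b:[0]  free=[F............]
after append(b, 3) → b:[0, 1, 2, 3]  free=[FFFF.........]
after append(b, 1) → b:[0, 1, 2, 3, 4]  free=[FFFFF........]
after truncate(b, 3) → b:[0, 1, 2]  free=[FFF..........]
after unlink(b) →   free=[.............]
after create(a) → a:[0]  free=[F............]
after unlink(a) →   free=[.............]
after create(a) → a:[0]  free=[F............]
after create(b) → a:[0], b:[1]  free=[FF...........]
after append(b, 3) → a:[0], b:[1, 2, 3, 4]  free=[FFFFF........]
after unlink(a) → b:[1, 2, 3, 4]  free=[.FFFF........]
after truncate(b, 3) → b:[1, 2, 3]  free=[.FFF.........]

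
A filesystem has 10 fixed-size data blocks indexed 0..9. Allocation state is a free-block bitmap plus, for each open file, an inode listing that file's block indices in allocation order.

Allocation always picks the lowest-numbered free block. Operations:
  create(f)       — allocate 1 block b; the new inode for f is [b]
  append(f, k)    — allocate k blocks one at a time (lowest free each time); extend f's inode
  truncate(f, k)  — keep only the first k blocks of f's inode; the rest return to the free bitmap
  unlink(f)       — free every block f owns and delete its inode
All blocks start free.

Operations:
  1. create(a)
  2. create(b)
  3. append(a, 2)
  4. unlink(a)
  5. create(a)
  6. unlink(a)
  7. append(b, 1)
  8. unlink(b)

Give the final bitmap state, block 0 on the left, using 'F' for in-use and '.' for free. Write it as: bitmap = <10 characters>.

bitmap = ..........

  1. create(a)  ⇒  F.........  {a→[0]}
  2. create(b)  ⇒  FF........  {a→[0]; b→[1]}
  3. append(a, 2)  ⇒  FFFF......  {a→[0, 2, 3]; b→[1]}
  4. unlink(a)  ⇒  .F........  {b→[1]}
  5. create(a)  ⇒  FF........  {a→[0]; b→[1]}
  6. unlink(a)  ⇒  .F........  {b→[1]}
  7. append(b, 1)  ⇒  FF........  {b→[1, 0]}
  8. unlink(b)  ⇒  ..........  {}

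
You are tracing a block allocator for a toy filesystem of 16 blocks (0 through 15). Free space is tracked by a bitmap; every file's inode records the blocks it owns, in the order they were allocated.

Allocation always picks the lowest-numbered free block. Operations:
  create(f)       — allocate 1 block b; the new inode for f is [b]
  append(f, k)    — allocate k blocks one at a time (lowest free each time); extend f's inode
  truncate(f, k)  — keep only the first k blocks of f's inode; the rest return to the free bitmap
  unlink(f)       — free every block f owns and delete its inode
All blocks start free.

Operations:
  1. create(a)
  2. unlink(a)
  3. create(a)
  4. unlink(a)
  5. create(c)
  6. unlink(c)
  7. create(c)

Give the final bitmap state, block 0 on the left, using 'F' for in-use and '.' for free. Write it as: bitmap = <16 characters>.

create(a): bitmap=F............... | a=[0]
unlink(a): bitmap=................ | 
create(a): bitmap=F............... | a=[0]
unlink(a): bitmap=................ | 
create(c): bitmap=F............... | c=[0]
unlink(c): bitmap=................ | 
create(c): bitmap=F............... | c=[0]

bitmap = F...............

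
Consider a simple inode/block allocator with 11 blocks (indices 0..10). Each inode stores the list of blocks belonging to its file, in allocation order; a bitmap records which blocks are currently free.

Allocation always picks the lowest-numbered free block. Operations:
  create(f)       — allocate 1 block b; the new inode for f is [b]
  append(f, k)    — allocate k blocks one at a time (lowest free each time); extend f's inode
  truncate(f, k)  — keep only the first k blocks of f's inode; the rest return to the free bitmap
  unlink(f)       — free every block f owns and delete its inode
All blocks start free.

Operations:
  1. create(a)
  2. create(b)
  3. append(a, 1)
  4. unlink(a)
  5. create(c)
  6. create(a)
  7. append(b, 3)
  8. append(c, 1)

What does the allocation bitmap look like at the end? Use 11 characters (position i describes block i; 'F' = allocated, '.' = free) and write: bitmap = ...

bitmap = FFFFFFF....

  1. create(a)  ⇒  F..........  {a→[0]}
  2. create(b)  ⇒  FF.........  {a→[0]; b→[1]}
  3. append(a, 1)  ⇒  FFF........  {a→[0, 2]; b→[1]}
  4. unlink(a)  ⇒  .F.........  {b→[1]}
  5. create(c)  ⇒  FF.........  {b→[1]; c→[0]}
  6. create(a)  ⇒  FFF........  {a→[2]; b→[1]; c→[0]}
  7. append(b, 3)  ⇒  FFFFFF.....  {a→[2]; b→[1, 3, 4, 5]; c→[0]}
  8. append(c, 1)  ⇒  FFFFFFF....  {a→[2]; b→[1, 3, 4, 5]; c→[0, 6]}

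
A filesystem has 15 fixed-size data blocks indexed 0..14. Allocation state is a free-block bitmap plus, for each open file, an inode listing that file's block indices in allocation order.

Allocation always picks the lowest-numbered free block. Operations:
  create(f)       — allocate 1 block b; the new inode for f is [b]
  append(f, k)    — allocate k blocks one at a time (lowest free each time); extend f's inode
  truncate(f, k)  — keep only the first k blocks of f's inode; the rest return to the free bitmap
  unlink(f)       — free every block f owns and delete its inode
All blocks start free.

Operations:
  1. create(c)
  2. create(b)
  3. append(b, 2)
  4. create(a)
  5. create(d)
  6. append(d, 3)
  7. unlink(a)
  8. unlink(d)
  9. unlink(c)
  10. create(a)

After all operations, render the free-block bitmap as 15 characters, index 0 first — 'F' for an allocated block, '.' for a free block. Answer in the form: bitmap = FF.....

  1. create(c)  ⇒  F..............  {c→[0]}
  2. create(b)  ⇒  FF.............  {b→[1]; c→[0]}
  3. append(b, 2)  ⇒  FFFF...........  {b→[1, 2, 3]; c→[0]}
  4. create(a)  ⇒  FFFFF..........  {a→[4]; b→[1, 2, 3]; c→[0]}
  5. create(d)  ⇒  FFFFFF.........  {a→[4]; b→[1, 2, 3]; c→[0]; d→[5]}
  6. append(d, 3)  ⇒  FFFFFFFFF......  {a→[4]; b→[1, 2, 3]; c→[0]; d→[5, 6, 7, 8]}
  7. unlink(a)  ⇒  FFFF.FFFF......  {b→[1, 2, 3]; c→[0]; d→[5, 6, 7, 8]}
  8. unlink(d)  ⇒  FFFF...........  {b→[1, 2, 3]; c→[0]}
  9. unlink(c)  ⇒  .FFF...........  {b→[1, 2, 3]}
  10. create(a)  ⇒  FFFF...........  {a→[0]; b→[1, 2, 3]}

bitmap = FFFF...........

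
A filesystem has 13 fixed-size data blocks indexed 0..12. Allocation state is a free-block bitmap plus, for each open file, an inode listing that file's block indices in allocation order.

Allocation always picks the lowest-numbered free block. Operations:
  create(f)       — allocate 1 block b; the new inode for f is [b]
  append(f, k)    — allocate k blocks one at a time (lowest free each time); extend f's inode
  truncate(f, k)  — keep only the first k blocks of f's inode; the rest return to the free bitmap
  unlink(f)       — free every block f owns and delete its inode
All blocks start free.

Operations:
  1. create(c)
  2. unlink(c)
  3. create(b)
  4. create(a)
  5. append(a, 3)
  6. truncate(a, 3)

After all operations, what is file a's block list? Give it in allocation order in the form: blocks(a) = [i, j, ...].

blocks(a) = [1, 2, 3]

after create(c) → c:[0]  free=[F............]
after unlink(c) →   free=[.............]
after create(b) → b:[0]  free=[F............]
after create(a) → a:[1], b:[0]  free=[FF...........]
after append(a, 3) → a:[1, 2, 3, 4], b:[0]  free=[FFFFF........]
after truncate(a, 3) → a:[1, 2, 3], b:[0]  free=[FFFF.........]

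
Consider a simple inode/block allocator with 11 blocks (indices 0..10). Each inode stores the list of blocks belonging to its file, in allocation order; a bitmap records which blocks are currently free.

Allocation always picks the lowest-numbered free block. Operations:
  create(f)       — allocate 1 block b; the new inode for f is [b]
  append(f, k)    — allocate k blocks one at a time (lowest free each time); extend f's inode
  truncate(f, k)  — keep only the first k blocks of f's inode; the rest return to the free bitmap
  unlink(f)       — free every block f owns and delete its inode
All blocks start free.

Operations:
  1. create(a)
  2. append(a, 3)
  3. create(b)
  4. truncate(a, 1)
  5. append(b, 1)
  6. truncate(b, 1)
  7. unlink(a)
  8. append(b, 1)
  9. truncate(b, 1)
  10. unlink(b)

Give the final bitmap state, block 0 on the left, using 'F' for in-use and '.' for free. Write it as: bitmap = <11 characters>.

bitmap = ...........

[1] create(a) — a=0 (map F..........)
[2] append(a, 3) — a=0,1,2,3 (map FFFF.......)
[3] create(b) — a=0,1,2,3 b=4 (map FFFFF......)
[4] truncate(a, 1) — a=0 b=4 (map F...F......)
[5] append(b, 1) — a=0 b=4,1 (map FF..F......)
[6] truncate(b, 1) — a=0 b=4 (map F...F......)
[7] unlink(a) — b=4 (map ....F......)
[8] append(b, 1) — b=4,0 (map F...F......)
[9] truncate(b, 1) — b=4 (map ....F......)
[10] unlink(b) —  (map ...........)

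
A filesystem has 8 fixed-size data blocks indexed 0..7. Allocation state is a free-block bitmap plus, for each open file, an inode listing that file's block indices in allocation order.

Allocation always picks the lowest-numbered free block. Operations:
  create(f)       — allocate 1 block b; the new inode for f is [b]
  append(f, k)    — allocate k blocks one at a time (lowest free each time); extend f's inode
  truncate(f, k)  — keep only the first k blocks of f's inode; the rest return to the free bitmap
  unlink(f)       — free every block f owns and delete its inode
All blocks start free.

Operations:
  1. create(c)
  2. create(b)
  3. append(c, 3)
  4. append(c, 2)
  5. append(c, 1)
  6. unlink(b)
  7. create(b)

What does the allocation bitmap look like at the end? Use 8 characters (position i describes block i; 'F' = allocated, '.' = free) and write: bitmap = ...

bitmap = FFFFFFFF

after create(c) → c:[0]  free=[F.......]
after create(b) → b:[1], c:[0]  free=[FF......]
after append(c, 3) → b:[1], c:[0, 2, 3, 4]  free=[FFFFF...]
after append(c, 2) → b:[1], c:[0, 2, 3, 4, 5, 6]  free=[FFFFFFF.]
after append(c, 1) → b:[1], c:[0, 2, 3, 4, 5, 6, 7]  free=[FFFFFFFF]
after unlink(b) → c:[0, 2, 3, 4, 5, 6, 7]  free=[F.FFFFFF]
after create(b) → b:[1], c:[0, 2, 3, 4, 5, 6, 7]  free=[FFFFFFFF]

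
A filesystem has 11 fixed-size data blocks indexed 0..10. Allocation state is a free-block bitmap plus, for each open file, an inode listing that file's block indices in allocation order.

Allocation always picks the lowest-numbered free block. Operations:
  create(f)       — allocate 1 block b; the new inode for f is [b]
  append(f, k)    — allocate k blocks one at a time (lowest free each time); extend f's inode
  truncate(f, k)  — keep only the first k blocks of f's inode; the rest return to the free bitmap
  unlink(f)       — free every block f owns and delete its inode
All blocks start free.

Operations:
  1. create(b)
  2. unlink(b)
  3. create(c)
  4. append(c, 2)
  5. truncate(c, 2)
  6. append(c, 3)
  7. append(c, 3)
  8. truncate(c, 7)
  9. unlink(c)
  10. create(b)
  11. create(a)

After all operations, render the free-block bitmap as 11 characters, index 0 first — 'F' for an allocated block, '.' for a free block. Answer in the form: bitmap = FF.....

  1. create(b)  ⇒  F..........  {b→[0]}
  2. unlink(b)  ⇒  ...........  {}
  3. create(c)  ⇒  F..........  {c→[0]}
  4. append(c, 2)  ⇒  FFF........  {c→[0, 1, 2]}
  5. truncate(c, 2)  ⇒  FF.........  {c→[0, 1]}
  6. append(c, 3)  ⇒  FFFFF......  {c→[0, 1, 2, 3, 4]}
  7. append(c, 3)  ⇒  FFFFFFFF...  {c→[0, 1, 2, 3, 4, 5, 6, 7]}
  8. truncate(c, 7)  ⇒  FFFFFFF....  {c→[0, 1, 2, 3, 4, 5, 6]}
  9. unlink(c)  ⇒  ...........  {}
  10. create(b)  ⇒  F..........  {b→[0]}
  11. create(a)  ⇒  FF.........  {a→[1]; b→[0]}

bitmap = FF.........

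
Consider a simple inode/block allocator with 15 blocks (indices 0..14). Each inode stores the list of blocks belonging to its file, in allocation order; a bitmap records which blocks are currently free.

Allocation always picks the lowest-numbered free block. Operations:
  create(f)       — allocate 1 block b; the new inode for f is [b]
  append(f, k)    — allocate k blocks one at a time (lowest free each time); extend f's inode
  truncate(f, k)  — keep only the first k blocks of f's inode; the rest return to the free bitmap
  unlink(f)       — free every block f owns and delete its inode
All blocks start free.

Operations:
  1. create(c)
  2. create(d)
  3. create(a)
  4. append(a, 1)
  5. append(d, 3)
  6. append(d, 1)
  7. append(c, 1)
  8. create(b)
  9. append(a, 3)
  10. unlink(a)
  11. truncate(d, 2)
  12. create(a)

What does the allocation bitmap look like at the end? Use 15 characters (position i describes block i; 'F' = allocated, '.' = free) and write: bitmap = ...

bitmap = FFF.F...FF.....

[1] create(c) — c=0 (map F..............)
[2] create(d) — c=0 d=1 (map FF.............)
[3] create(a) — a=2 c=0 d=1 (map FFF............)
[4] append(a, 1) — a=2,3 c=0 d=1 (map FFFF...........)
[5] append(d, 3) — a=2,3 c=0 d=1,4,5,6 (map FFFFFFF........)
[6] append(d, 1) — a=2,3 c=0 d=1,4,5,6,7 (map FFFFFFFF.......)
[7] append(c, 1) — a=2,3 c=0,8 d=1,4,5,6,7 (map FFFFFFFFF......)
[8] create(b) — a=2,3 b=9 c=0,8 d=1,4,5,6,7 (map FFFFFFFFFF.....)
[9] append(a, 3) — a=2,3,10,11,12 b=9 c=0,8 d=1,4,5,6,7 (map FFFFFFFFFFFFF..)
[10] unlink(a) — b=9 c=0,8 d=1,4,5,6,7 (map FF..FFFFFF.....)
[11] truncate(d, 2) — b=9 c=0,8 d=1,4 (map FF..F...FF.....)
[12] create(a) — a=2 b=9 c=0,8 d=1,4 (map FFF.F...FF.....)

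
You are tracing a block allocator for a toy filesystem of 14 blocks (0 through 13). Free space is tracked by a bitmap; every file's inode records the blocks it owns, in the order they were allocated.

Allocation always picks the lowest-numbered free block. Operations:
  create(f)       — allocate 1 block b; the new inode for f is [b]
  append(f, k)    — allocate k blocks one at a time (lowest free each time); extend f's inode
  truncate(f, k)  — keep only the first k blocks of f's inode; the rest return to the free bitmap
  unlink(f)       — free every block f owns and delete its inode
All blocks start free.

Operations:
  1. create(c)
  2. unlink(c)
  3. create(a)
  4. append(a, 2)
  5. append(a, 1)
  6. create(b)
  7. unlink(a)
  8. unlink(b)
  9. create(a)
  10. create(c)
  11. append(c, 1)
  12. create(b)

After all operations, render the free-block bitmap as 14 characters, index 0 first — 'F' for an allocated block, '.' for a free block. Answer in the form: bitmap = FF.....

bitmap = FFFF..........

  1. create(c)  ⇒  F.............  {c→[0]}
  2. unlink(c)  ⇒  ..............  {}
  3. create(a)  ⇒  F.............  {a→[0]}
  4. append(a, 2)  ⇒  FFF...........  {a→[0, 1, 2]}
  5. append(a, 1)  ⇒  FFFF..........  {a→[0, 1, 2, 3]}
  6. create(b)  ⇒  FFFFF.........  {a→[0, 1, 2, 3]; b→[4]}
  7. unlink(a)  ⇒  ....F.........  {b→[4]}
  8. unlink(b)  ⇒  ..............  {}
  9. create(a)  ⇒  F.............  {a→[0]}
  10. create(c)  ⇒  FF............  {a→[0]; c→[1]}
  11. append(c, 1)  ⇒  FFF...........  {a→[0]; c→[1, 2]}
  12. create(b)  ⇒  FFFF..........  {a→[0]; b→[3]; c→[1, 2]}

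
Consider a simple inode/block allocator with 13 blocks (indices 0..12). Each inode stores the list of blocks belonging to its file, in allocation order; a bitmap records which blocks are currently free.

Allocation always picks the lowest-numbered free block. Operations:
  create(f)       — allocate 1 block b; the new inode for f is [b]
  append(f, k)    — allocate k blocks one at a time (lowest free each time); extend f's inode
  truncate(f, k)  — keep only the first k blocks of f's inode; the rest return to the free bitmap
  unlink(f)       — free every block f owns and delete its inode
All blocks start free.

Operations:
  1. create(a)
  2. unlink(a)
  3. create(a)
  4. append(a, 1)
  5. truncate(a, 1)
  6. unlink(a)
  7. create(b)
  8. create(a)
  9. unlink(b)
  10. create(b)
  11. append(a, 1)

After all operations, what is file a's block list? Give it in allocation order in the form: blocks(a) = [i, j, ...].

  1. create(a)  ⇒  F............  {a→[0]}
  2. unlink(a)  ⇒  .............  {}
  3. create(a)  ⇒  F............  {a→[0]}
  4. append(a, 1)  ⇒  FF...........  {a→[0, 1]}
  5. truncate(a, 1)  ⇒  F............  {a→[0]}
  6. unlink(a)  ⇒  .............  {}
  7. create(b)  ⇒  F............  {b→[0]}
  8. create(a)  ⇒  FF...........  {a→[1]; b→[0]}
  9. unlink(b)  ⇒  .F...........  {a→[1]}
  10. create(b)  ⇒  FF...........  {a→[1]; b→[0]}
  11. append(a, 1)  ⇒  FFF..........  {a→[1, 2]; b→[0]}

blocks(a) = [1, 2]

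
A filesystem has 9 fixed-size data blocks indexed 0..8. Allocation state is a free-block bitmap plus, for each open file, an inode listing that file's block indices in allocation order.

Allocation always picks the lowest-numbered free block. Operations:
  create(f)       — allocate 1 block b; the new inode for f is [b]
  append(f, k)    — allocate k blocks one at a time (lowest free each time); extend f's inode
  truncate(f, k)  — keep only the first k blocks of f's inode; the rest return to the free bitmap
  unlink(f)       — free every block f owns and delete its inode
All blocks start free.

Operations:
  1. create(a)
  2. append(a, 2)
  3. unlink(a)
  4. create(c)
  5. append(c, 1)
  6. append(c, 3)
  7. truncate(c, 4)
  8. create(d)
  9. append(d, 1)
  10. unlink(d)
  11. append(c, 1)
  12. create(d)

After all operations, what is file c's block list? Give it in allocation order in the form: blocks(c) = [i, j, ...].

[1] create(a) — a=0 (map F........)
[2] append(a, 2) — a=0,1,2 (map FFF......)
[3] unlink(a) —  (map .........)
[4] create(c) — c=0 (map F........)
[5] append(c, 1) — c=0,1 (map FF.......)
[6] append(c, 3) — c=0,1,2,3,4 (map FFFFF....)
[7] truncate(c, 4) — c=0,1,2,3 (map FFFF.....)
[8] create(d) — c=0,1,2,3 d=4 (map FFFFF....)
[9] append(d, 1) — c=0,1,2,3 d=4,5 (map FFFFFF...)
[10] unlink(d) — c=0,1,2,3 (map FFFF.....)
[11] append(c, 1) — c=0,1,2,3,4 (map FFFFF....)
[12] create(d) — c=0,1,2,3,4 d=5 (map FFFFFF...)

blocks(c) = [0, 1, 2, 3, 4]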